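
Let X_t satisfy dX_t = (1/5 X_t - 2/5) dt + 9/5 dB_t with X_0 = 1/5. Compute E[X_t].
E[X_t] = 2 - 9*exp(t/5)/5

Taking expectations and using E[dB_t] = 0, the mean m(t) = E[X_t] satisfies the ODE m'(t) = a m(t) + b with m(0) = x_0. With a = 1/5, b = -2/5, x_0 = 1/5, the solution is
  m(t) = x_0 * exp(a t) + (b/a) * (exp(a t) - 1)
       = (1/5) * exp((1/5) t) + ((-2/5)/(1/5)) * (exp((1/5) t) - 1)
       = 2 - 9*exp(t/5)/5.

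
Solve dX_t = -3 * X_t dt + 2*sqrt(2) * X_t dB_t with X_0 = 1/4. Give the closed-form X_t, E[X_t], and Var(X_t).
X_t = 1/4 * exp((-7) t + (2*sqrt(2)) B_t); E[X_t] = exp(-3*t)/4; Var(X_t) = (exp(8*t) - 1)*exp(-6*t)/16

For GBM dX = mu X dt + sigma X dB with X_0 = x_0, apply Itô to Y = log X: dY = (mu - sigma^2/2) dt + sigma dB, so Y_t = log(x_0) + (mu - sigma^2/2) t + sigma B_t and hence X_t = x_0 * exp((mu - sigma^2/2) t + sigma B_t).
With mu = -3, sigma = 2*sqrt(2), x_0 = 1/4, this gives:
  X_t = 1/4 * exp((-7) * t + (2*sqrt(2)) * B_t).
Since sigma*B_t ~ Normal(0, sigma^2 t), E[exp(sigma*B_t)] = exp(sigma^2 t / 2); so E[X_t] = x_0 * exp((mu - sigma^2/2) t) * exp(sigma^2 t / 2) = x_0 * exp(mu t) = exp(-3*t)/4.
Var(X_t) = E[X_t^2] - (E[X_t])^2 = x_0^2 * exp(2 mu t) * (exp(sigma^2 t) - 1) = (exp(8*t) - 1)*exp(-6*t)/16.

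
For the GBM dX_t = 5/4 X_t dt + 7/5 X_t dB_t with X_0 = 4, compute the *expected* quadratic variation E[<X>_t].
E[<X>_t] = 1568*exp(223*t/50)/223 - 1568/223

<X>_t = int_0^t ((7/5) * X_s)^2 ds. Taking expectation inside the integral: E[<X>_t] = (7/5)^2 * int_0^t E[X_s^2] ds. For GBM, E[X_s^2] = x_0^2 * exp((2 mu + sigma^2) s). Integrating:
  E[<X>_t] = (7/5)^2 * 4^2 * (exp((2*(5/4) + (7/5)^2) t) - 1) / (2*(5/4) + (7/5)^2)
           = (7/5)^2 * 4^2 * (exp((223/50) t) - 1) / (223/50) = 1568*exp(223*t/50)/223 - 1568/223.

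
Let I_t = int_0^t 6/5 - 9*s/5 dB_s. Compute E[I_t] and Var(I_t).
E[I_t] = 0; Var(I_t) = 9*t*(3*t^2 - 6*t + 4)/25

The Itô integral of a deterministic integrand f(s) has mean 0 because each increment f(s) * (B_{s+ds} - B_s) has mean 0. By the Itô isometry:
  Var( int_0^t f(s) dB_s ) = E[ (int_0^t f(s) dB_s)^2 ] = int_0^t f(s)^2 ds.
Here f(s) = 6/5 - 9*s/5, so f(s)^2 = 9*(3*s - 2)^2/25. Integrate:
  int_0^t (9*(3*s - 2)^2/25) ds = 9*t*(3*t^2 - 6*t + 4)/25.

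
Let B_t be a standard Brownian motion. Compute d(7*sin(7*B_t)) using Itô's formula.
d(7*sin(7*B_t)) = (-343*sin(7*B_t)/2) dt + (49*cos(7*B_t)) dB_t

Itô's formula for f(B_t) gives d f(B_t) = f'(B_t) dB_t + (1/2) f''(B_t) dt. Compute derivatives of f(x) = 7*sin(7*x):
  f'(x)  = 49*cos(7*x)
  f''(x) = -343*sin(7*x)
Substitute x = B_t and multiply the f'' term by 1/2:
  drift     = (1/2) * (-343*sin(7*x)) evaluated at B_t = -343*sin(7*B_t)/2
  diffusion = (49*cos(7*x)) evaluated at B_t = 49*cos(7*B_t)
Therefore d(7*sin(7*B_t)) = (-343*sin(7*B_t)/2) dt + (49*cos(7*B_t)) dB_t.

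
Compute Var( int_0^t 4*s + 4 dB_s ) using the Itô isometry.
Var = 16*t*(t^2 + 3*t + 3)/3

The Itô integral of a deterministic integrand f(s) has mean 0 because each increment f(s) * (B_{s+ds} - B_s) has mean 0. By the Itô isometry:
  Var( int_0^t f(s) dB_s ) = E[ (int_0^t f(s) dB_s)^2 ] = int_0^t f(s)^2 ds.
Here f(s) = 4*s + 4, so f(s)^2 = 16*(s + 1)^2. Integrate:
  int_0^t (16*(s + 1)^2) ds = 16*t*(t^2 + 3*t + 3)/3.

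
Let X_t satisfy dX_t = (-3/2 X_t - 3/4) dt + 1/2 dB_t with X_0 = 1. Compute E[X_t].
E[X_t] = -1/2 + 3*exp(-3*t/2)/2

Taking expectations and using E[dB_t] = 0, the mean m(t) = E[X_t] satisfies the ODE m'(t) = a m(t) + b with m(0) = x_0. With a = -3/2, b = -3/4, x_0 = 1, the solution is
  m(t) = x_0 * exp(a t) + (b/a) * (exp(a t) - 1)
       = 1 * exp((-3/2) t) + ((-3/4)/(-3/2)) * (exp((-3/2) t) - 1)
       = -1/2 + 3*exp(-3*t/2)/2.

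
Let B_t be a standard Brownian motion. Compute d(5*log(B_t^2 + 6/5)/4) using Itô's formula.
d(5*log(B_t^2 + 6/5)/4) = (25*(6 - 5*B_t^2)/(4*(5*B_t^2 + 6)^2)) dt + (25*B_t/(2*(5*B_t^2 + 6))) dB_t

Itô's formula for f(B_t) gives d f(B_t) = f'(B_t) dB_t + (1/2) f''(B_t) dt. Compute derivatives of f(x) = 5*log(x^2 + 6/5)/4:
  f'(x)  = 25*x/(2*(5*x^2 + 6))
  f''(x) = 25*(6 - 5*x^2)/(2*(5*x^2 + 6)^2)
Substitute x = B_t and multiply the f'' term by 1/2:
  drift     = (1/2) * (25*(6 - 5*x^2)/(2*(5*x^2 + 6)^2)) evaluated at B_t = 25*(6 - 5*B_t^2)/(4*(5*B_t^2 + 6)^2)
  diffusion = (25*x/(2*(5*x^2 + 6))) evaluated at B_t = 25*B_t/(2*(5*B_t^2 + 6))
Therefore d(5*log(B_t^2 + 6/5)/4) = (25*(6 - 5*B_t^2)/(4*(5*B_t^2 + 6)^2)) dt + (25*B_t/(2*(5*B_t^2 + 6))) dB_t.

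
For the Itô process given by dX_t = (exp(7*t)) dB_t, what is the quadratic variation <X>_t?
<X>_t = exp(14*t)/14 - 1/14

For an Itô process dX_t = a(t) dt + b(t) dB_t, the quadratic variation is <X>_t = int_0^t b(s)^2 ds (the drift term does not contribute). Here b(s) = exp(7*s), so
  b(s)^2 = exp(14*s).
Integrating from 0 to t:
  <X>_t = int_0^t (exp(14*s)) ds = exp(14*t)/14 - 1/14.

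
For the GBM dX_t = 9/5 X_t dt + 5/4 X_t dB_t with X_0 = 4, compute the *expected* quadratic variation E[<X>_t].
E[<X>_t] = 2000*exp(413*t/80)/413 - 2000/413

<X>_t = int_0^t ((5/4) * X_s)^2 ds. Taking expectation inside the integral: E[<X>_t] = (5/4)^2 * int_0^t E[X_s^2] ds. For GBM, E[X_s^2] = x_0^2 * exp((2 mu + sigma^2) s). Integrating:
  E[<X>_t] = (5/4)^2 * 4^2 * (exp((2*(9/5) + (5/4)^2) t) - 1) / (2*(9/5) + (5/4)^2)
           = (5/4)^2 * 4^2 * (exp((413/80) t) - 1) / (413/80) = 2000*exp(413*t/80)/413 - 2000/413.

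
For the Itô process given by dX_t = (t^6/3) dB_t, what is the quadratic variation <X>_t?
<X>_t = t^13/117

For an Itô process dX_t = a(t) dt + b(t) dB_t, the quadratic variation is <X>_t = int_0^t b(s)^2 ds (the drift term does not contribute). Here b(s) = s^6/3, so
  b(s)^2 = s^12/9.
Integrating from 0 to t:
  <X>_t = int_0^t (s^12/9) ds = t^13/117.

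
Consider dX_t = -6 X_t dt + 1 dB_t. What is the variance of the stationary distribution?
lim Var(X_t) = 1/12

The OU SDE dX = -theta X dt + sigma dB admits the integrating factor exp(theta t): d(exp(theta t) X_t) = sigma exp(theta t) dB_t. Integrating from 0 to t gives X_t = x_0 * exp(-theta t) + sigma * int_0^t exp(-theta (t-s)) dB_s for any initial x_0. The Itô integral has variance (by the Itô isometry) sigma^2 * int_0^t exp(-2 theta (t - s)) ds = sigma^2 * (1 - exp(-2 theta t)) / (2 theta), independent of x_0.
With theta = 6, sigma = 1:
  Var(X_t) = (1)^2 * (1 - exp(-2*6 t)) / (2 * 6) = 1/12 - exp(-12*t)/12.
As t -> infinity, exp(-2*6 t) -> 0, so the stationary variance is sigma^2 / (2 theta) = 1/12.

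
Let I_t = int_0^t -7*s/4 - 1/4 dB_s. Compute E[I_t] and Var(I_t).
E[I_t] = 0; Var(I_t) = t*(49*t^2 + 21*t + 3)/48

The Itô integral of a deterministic integrand f(s) has mean 0 because each increment f(s) * (B_{s+ds} - B_s) has mean 0. By the Itô isometry:
  Var( int_0^t f(s) dB_s ) = E[ (int_0^t f(s) dB_s)^2 ] = int_0^t f(s)^2 ds.
Here f(s) = -7*s/4 - 1/4, so f(s)^2 = (7*s + 1)^2/16. Integrate:
  int_0^t ((7*s + 1)^2/16) ds = t*(49*t^2 + 21*t + 3)/48.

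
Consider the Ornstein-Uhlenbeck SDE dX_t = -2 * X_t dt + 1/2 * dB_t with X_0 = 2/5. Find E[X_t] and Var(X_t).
E[X_t] = 2*exp(-2*t)/5; Var(X_t) = 1/16 - exp(-4*t)/16

The OU SDE dX = -theta X dt + sigma dB admits the integrating factor exp(theta t): d(exp(theta t) X_t) = sigma exp(theta t) dB_t. Integrating from 0 to t:
  X_t = x_0 * exp(-theta t) + sigma * int_0^t exp(-theta (t-s)) dB_s.
The Itô integral has mean 0 and (by the Itô isometry) variance sigma^2 * int_0^t exp(-2 theta (t - s)) ds = sigma^2 * (1 - exp(-2 theta t)) / (2 theta).
With theta = 2, sigma = 1/2, x_0 = 2/5:
  E[X_t] = 2/5 * exp(-2 t) = 2*exp(-2*t)/5
  Var(X_t) = (1/2)^2 * (1 - exp(-2*2 t)) / (2 * 2) = 1/16 - exp(-4*t)/16.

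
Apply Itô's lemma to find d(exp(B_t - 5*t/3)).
d(exp(B_t - 5*t/3)) = (-7*exp(B_t - 5*t/3)/6) dt + (exp(B_t - 5*t/3)) dB_t

Itô's formula for f(t, x): d f(t, B_t) = (f_t + (1/2) f_xx) dt + f_x dB_t. Compute partials of f(t, x) = exp(-5*t/3 + x):
  f_t(t,x)  = -5*exp(-5*t/3 + x)/3
  f_x(t,x)  = exp(-5*t/3 + x)
  f_xx(t,x) = exp(-5*t/3 + x)
Assemble drift = f_t + (1/2) f_xx = -7*exp(-5*t/3 + x)/6 and diffusion = f_x = exp(-5*t/3 + x). Substituting x = B_t:
  d(exp(B_t - 5*t/3)) = (-7*exp(B_t - 5*t/3)/6) dt + (exp(B_t - 5*t/3)) dB_t.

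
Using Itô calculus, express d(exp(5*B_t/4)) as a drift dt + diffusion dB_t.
d(exp(5*B_t/4)) = (25*exp(5*B_t/4)/32) dt + (5*exp(5*B_t/4)/4) dB_t

Itô's formula for f(B_t) gives d f(B_t) = f'(B_t) dB_t + (1/2) f''(B_t) dt. Compute derivatives of f(x) = exp(5*x/4):
  f'(x)  = 5*exp(5*x/4)/4
  f''(x) = 25*exp(5*x/4)/16
Substitute x = B_t and multiply the f'' term by 1/2:
  drift     = (1/2) * (25*exp(5*x/4)/16) evaluated at B_t = 25*exp(5*B_t/4)/32
  diffusion = (5*exp(5*x/4)/4) evaluated at B_t = 5*exp(5*B_t/4)/4
Therefore d(exp(5*B_t/4)) = (25*exp(5*B_t/4)/32) dt + (5*exp(5*B_t/4)/4) dB_t.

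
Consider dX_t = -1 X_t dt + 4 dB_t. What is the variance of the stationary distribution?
lim Var(X_t) = 8

The OU SDE dX = -theta X dt + sigma dB admits the integrating factor exp(theta t): d(exp(theta t) X_t) = sigma exp(theta t) dB_t. Integrating from 0 to t gives X_t = x_0 * exp(-theta t) + sigma * int_0^t exp(-theta (t-s)) dB_s for any initial x_0. The Itô integral has variance (by the Itô isometry) sigma^2 * int_0^t exp(-2 theta (t - s)) ds = sigma^2 * (1 - exp(-2 theta t)) / (2 theta), independent of x_0.
With theta = 1, sigma = 4:
  Var(X_t) = (4)^2 * (1 - exp(-2*1 t)) / (2 * 1) = 8 - 8*exp(-2*t).
As t -> infinity, exp(-2*1 t) -> 0, so the stationary variance is sigma^2 / (2 theta) = 8.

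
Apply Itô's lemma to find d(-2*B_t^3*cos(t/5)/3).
d(-2*B_t^3*cos(t/5)/3) = (2*B_t*(B_t^2*sin(t/5) - 15*cos(t/5))/15) dt + (-2*B_t^2*cos(t/5)) dB_t

Itô's formula for f(t, x): d f(t, B_t) = (f_t + (1/2) f_xx) dt + f_x dB_t. Compute partials of f(t, x) = -2*x^3*cos(t/5)/3:
  f_t(t,x)  = 2*x^3*sin(t/5)/15
  f_x(t,x)  = -2*x^2*cos(t/5)
  f_xx(t,x) = -4*x*cos(t/5)
Assemble drift = f_t + (1/2) f_xx = 2*x*(x^2*sin(t/5) - 15*cos(t/5))/15 and diffusion = f_x = -2*x^2*cos(t/5). Substituting x = B_t:
  d(-2*B_t^3*cos(t/5)/3) = (2*B_t*(B_t^2*sin(t/5) - 15*cos(t/5))/15) dt + (-2*B_t^2*cos(t/5)) dB_t.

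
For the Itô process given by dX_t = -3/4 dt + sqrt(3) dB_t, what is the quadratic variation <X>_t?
<X>_t = 3*t

For an Itô process dX_t = a(t) dt + b(t) dB_t, the quadratic variation is <X>_t = int_0^t b(s)^2 ds (the drift term does not contribute). Here b(s) = sqrt(3), so
  b(s)^2 = 3.
Integrating from 0 to t:
  <X>_t = int_0^t (3) ds = 3*t.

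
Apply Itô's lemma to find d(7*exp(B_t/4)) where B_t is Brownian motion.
d(7*exp(B_t/4)) = (7*exp(B_t/4)/32) dt + (7*exp(B_t/4)/4) dB_t

Itô's formula for f(B_t) gives d f(B_t) = f'(B_t) dB_t + (1/2) f''(B_t) dt. Compute derivatives of f(x) = 7*exp(x/4):
  f'(x)  = 7*exp(x/4)/4
  f''(x) = 7*exp(x/4)/16
Substitute x = B_t and multiply the f'' term by 1/2:
  drift     = (1/2) * (7*exp(x/4)/16) evaluated at B_t = 7*exp(B_t/4)/32
  diffusion = (7*exp(x/4)/4) evaluated at B_t = 7*exp(B_t/4)/4
Therefore d(7*exp(B_t/4)) = (7*exp(B_t/4)/32) dt + (7*exp(B_t/4)/4) dB_t.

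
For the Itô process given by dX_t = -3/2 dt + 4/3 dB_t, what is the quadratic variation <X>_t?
<X>_t = 16*t/9

For an Itô process dX_t = a(t) dt + b(t) dB_t, the quadratic variation is <X>_t = int_0^t b(s)^2 ds (the drift term does not contribute). Here b(s) = 4/3, so
  b(s)^2 = 16/9.
Integrating from 0 to t:
  <X>_t = int_0^t (16/9) ds = 16*t/9.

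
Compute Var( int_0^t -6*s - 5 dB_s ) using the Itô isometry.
Var = t*(12*t^2 + 30*t + 25)

The Itô integral of a deterministic integrand f(s) has mean 0 because each increment f(s) * (B_{s+ds} - B_s) has mean 0. By the Itô isometry:
  Var( int_0^t f(s) dB_s ) = E[ (int_0^t f(s) dB_s)^2 ] = int_0^t f(s)^2 ds.
Here f(s) = -6*s - 5, so f(s)^2 = (6*s + 5)^2. Integrate:
  int_0^t ((6*s + 5)^2) ds = t*(12*t^2 + 30*t + 25).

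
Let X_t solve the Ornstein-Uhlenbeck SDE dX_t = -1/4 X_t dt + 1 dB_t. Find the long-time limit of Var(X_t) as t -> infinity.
lim Var(X_t) = 2

The OU SDE dX = -theta X dt + sigma dB admits the integrating factor exp(theta t): d(exp(theta t) X_t) = sigma exp(theta t) dB_t. Integrating from 0 to t gives X_t = x_0 * exp(-theta t) + sigma * int_0^t exp(-theta (t-s)) dB_s for any initial x_0. The Itô integral has variance (by the Itô isometry) sigma^2 * int_0^t exp(-2 theta (t - s)) ds = sigma^2 * (1 - exp(-2 theta t)) / (2 theta), independent of x_0.
With theta = 1/4, sigma = 1:
  Var(X_t) = (1)^2 * (1 - exp(-2*1/4 t)) / (2 * 1/4) = 2 - 2*exp(-t/2).
As t -> infinity, exp(-2*1/4 t) -> 0, so the stationary variance is sigma^2 / (2 theta) = 2.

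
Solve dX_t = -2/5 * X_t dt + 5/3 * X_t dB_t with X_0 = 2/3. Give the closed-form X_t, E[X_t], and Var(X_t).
X_t = 2/3 * exp((-161/90) t + (5/3) B_t); E[X_t] = 2*exp(-2*t/5)/3; Var(X_t) = (4*exp(25*t/9) - 4)*exp(-4*t/5)/9

For GBM dX = mu X dt + sigma X dB with X_0 = x_0, apply Itô to Y = log X: dY = (mu - sigma^2/2) dt + sigma dB, so Y_t = log(x_0) + (mu - sigma^2/2) t + sigma B_t and hence X_t = x_0 * exp((mu - sigma^2/2) t + sigma B_t).
With mu = -2/5, sigma = 5/3, x_0 = 2/3, this gives:
  X_t = 2/3 * exp((-161/90) * t + (5/3) * B_t).
Since sigma*B_t ~ Normal(0, sigma^2 t), E[exp(sigma*B_t)] = exp(sigma^2 t / 2); so E[X_t] = x_0 * exp((mu - sigma^2/2) t) * exp(sigma^2 t / 2) = x_0 * exp(mu t) = 2*exp(-2*t/5)/3.
Var(X_t) = E[X_t^2] - (E[X_t])^2 = x_0^2 * exp(2 mu t) * (exp(sigma^2 t) - 1) = (4*exp(25*t/9) - 4)*exp(-4*t/5)/9.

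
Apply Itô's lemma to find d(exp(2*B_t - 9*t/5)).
d(exp(2*B_t - 9*t/5)) = (exp(2*B_t - 9*t/5)/5) dt + (2*exp(2*B_t - 9*t/5)) dB_t

Itô's formula for f(t, x): d f(t, B_t) = (f_t + (1/2) f_xx) dt + f_x dB_t. Compute partials of f(t, x) = exp(-9*t/5 + 2*x):
  f_t(t,x)  = -9*exp(-9*t/5 + 2*x)/5
  f_x(t,x)  = 2*exp(-9*t/5 + 2*x)
  f_xx(t,x) = 4*exp(-9*t/5 + 2*x)
Assemble drift = f_t + (1/2) f_xx = exp(-9*t/5 + 2*x)/5 and diffusion = f_x = 2*exp(-9*t/5 + 2*x). Substituting x = B_t:
  d(exp(2*B_t - 9*t/5)) = (exp(2*B_t - 9*t/5)/5) dt + (2*exp(2*B_t - 9*t/5)) dB_t.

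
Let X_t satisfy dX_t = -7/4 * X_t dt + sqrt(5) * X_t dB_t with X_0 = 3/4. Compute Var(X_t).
Var(X_t) = (9*exp(5*t) - 9)*exp(-7*t/2)/16

For GBM dX = mu X dt + sigma X dB with X_0 = x_0, apply Itô to Y = log X: dY = (mu - sigma^2/2) dt + sigma dB, so Y_t = log(x_0) + (mu - sigma^2/2) t + sigma B_t and hence X_t = x_0 * exp((mu - sigma^2/2) t + sigma B_t).
With mu = -7/4, sigma = sqrt(5), x_0 = 3/4, this gives:
  X_t = 3/4 * exp((-17/4) * t + (sqrt(5)) * B_t).
Since sigma*B_t ~ Normal(0, sigma^2 t), E[exp(sigma*B_t)] = exp(sigma^2 t / 2); so E[X_t] = x_0 * exp((mu - sigma^2/2) t) * exp(sigma^2 t / 2) = x_0 * exp(mu t) = 3*exp(-7*t/4)/4.
Var(X_t) = E[X_t^2] - (E[X_t])^2 = x_0^2 * exp(2 mu t) * (exp(sigma^2 t) - 1) = (9*exp(5*t) - 9)*exp(-7*t/2)/16.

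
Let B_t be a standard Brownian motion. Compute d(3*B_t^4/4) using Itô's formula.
d(3*B_t^4/4) = (9*B_t^2/2) dt + (3*B_t^3) dB_t

Itô's formula for f(B_t) gives d f(B_t) = f'(B_t) dB_t + (1/2) f''(B_t) dt. Compute derivatives of f(x) = 3*x^4/4:
  f'(x)  = 3*x^3
  f''(x) = 9*x^2
Substitute x = B_t and multiply the f'' term by 1/2:
  drift     = (1/2) * (9*x^2) evaluated at B_t = 9*B_t^2/2
  diffusion = (3*x^3) evaluated at B_t = 3*B_t^3
Therefore d(3*B_t^4/4) = (9*B_t^2/2) dt + (3*B_t^3) dB_t.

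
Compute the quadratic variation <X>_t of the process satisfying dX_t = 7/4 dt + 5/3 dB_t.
<X>_t = 25*t/9

For an Itô process dX_t = a(t) dt + b(t) dB_t, the quadratic variation is <X>_t = int_0^t b(s)^2 ds (the drift term does not contribute). Here b(s) = 5/3, so
  b(s)^2 = 25/9.
Integrating from 0 to t:
  <X>_t = int_0^t (25/9) ds = 25*t/9.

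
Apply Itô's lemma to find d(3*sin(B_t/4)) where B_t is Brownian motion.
d(3*sin(B_t/4)) = (-3*sin(B_t/4)/32) dt + (3*cos(B_t/4)/4) dB_t

Itô's formula for f(B_t) gives d f(B_t) = f'(B_t) dB_t + (1/2) f''(B_t) dt. Compute derivatives of f(x) = 3*sin(x/4):
  f'(x)  = 3*cos(x/4)/4
  f''(x) = -3*sin(x/4)/16
Substitute x = B_t and multiply the f'' term by 1/2:
  drift     = (1/2) * (-3*sin(x/4)/16) evaluated at B_t = -3*sin(B_t/4)/32
  diffusion = (3*cos(x/4)/4) evaluated at B_t = 3*cos(B_t/4)/4
Therefore d(3*sin(B_t/4)) = (-3*sin(B_t/4)/32) dt + (3*cos(B_t/4)/4) dB_t.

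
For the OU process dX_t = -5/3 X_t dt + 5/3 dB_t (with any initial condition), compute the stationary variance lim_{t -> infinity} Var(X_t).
lim Var(X_t) = 5/6

The OU SDE dX = -theta X dt + sigma dB admits the integrating factor exp(theta t): d(exp(theta t) X_t) = sigma exp(theta t) dB_t. Integrating from 0 to t gives X_t = x_0 * exp(-theta t) + sigma * int_0^t exp(-theta (t-s)) dB_s for any initial x_0. The Itô integral has variance (by the Itô isometry) sigma^2 * int_0^t exp(-2 theta (t - s)) ds = sigma^2 * (1 - exp(-2 theta t)) / (2 theta), independent of x_0.
With theta = 5/3, sigma = 5/3:
  Var(X_t) = (5/3)^2 * (1 - exp(-2*5/3 t)) / (2 * 5/3) = 5/6 - 5*exp(-10*t/3)/6.
As t -> infinity, exp(-2*5/3 t) -> 0, so the stationary variance is sigma^2 / (2 theta) = 5/6.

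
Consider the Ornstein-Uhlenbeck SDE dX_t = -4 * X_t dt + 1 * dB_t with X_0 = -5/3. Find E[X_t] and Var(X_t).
E[X_t] = -5*exp(-4*t)/3; Var(X_t) = 1/8 - exp(-8*t)/8

The OU SDE dX = -theta X dt + sigma dB admits the integrating factor exp(theta t): d(exp(theta t) X_t) = sigma exp(theta t) dB_t. Integrating from 0 to t:
  X_t = x_0 * exp(-theta t) + sigma * int_0^t exp(-theta (t-s)) dB_s.
The Itô integral has mean 0 and (by the Itô isometry) variance sigma^2 * int_0^t exp(-2 theta (t - s)) ds = sigma^2 * (1 - exp(-2 theta t)) / (2 theta).
With theta = 4, sigma = 1, x_0 = -5/3:
  E[X_t] = -5/3 * exp(-4 t) = -5*exp(-4*t)/3
  Var(X_t) = (1)^2 * (1 - exp(-2*4 t)) / (2 * 4) = 1/8 - exp(-8*t)/8.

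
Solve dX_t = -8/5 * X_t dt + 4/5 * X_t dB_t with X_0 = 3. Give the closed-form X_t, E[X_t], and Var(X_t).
X_t = 3 * exp((-48/25) t + (4/5) B_t); E[X_t] = 3*exp(-8*t/5); Var(X_t) = (9*exp(16*t/25) - 9)*exp(-16*t/5)

For GBM dX = mu X dt + sigma X dB with X_0 = x_0, apply Itô to Y = log X: dY = (mu - sigma^2/2) dt + sigma dB, so Y_t = log(x_0) + (mu - sigma^2/2) t + sigma B_t and hence X_t = x_0 * exp((mu - sigma^2/2) t + sigma B_t).
With mu = -8/5, sigma = 4/5, x_0 = 3, this gives:
  X_t = 3 * exp((-48/25) * t + (4/5) * B_t).
Since sigma*B_t ~ Normal(0, sigma^2 t), E[exp(sigma*B_t)] = exp(sigma^2 t / 2); so E[X_t] = x_0 * exp((mu - sigma^2/2) t) * exp(sigma^2 t / 2) = x_0 * exp(mu t) = 3*exp(-8*t/5).
Var(X_t) = E[X_t^2] - (E[X_t])^2 = x_0^2 * exp(2 mu t) * (exp(sigma^2 t) - 1) = (9*exp(16*t/25) - 9)*exp(-16*t/5).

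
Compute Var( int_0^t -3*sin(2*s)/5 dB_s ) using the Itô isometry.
Var = 9*t/50 - 9*sin(4*t)/200

The Itô integral of a deterministic integrand f(s) has mean 0 because each increment f(s) * (B_{s+ds} - B_s) has mean 0. By the Itô isometry:
  Var( int_0^t f(s) dB_s ) = E[ (int_0^t f(s) dB_s)^2 ] = int_0^t f(s)^2 ds.
Here f(s) = -3*sin(2*s)/5, so f(s)^2 = 9*sin(2*s)^2/25. Integrate:
  int_0^t (9*sin(2*s)^2/25) ds = 9*t/50 - 9*sin(4*t)/200.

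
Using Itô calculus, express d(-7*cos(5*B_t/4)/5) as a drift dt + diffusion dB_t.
d(-7*cos(5*B_t/4)/5) = (35*cos(5*B_t/4)/32) dt + (7*sin(5*B_t/4)/4) dB_t

Itô's formula for f(B_t) gives d f(B_t) = f'(B_t) dB_t + (1/2) f''(B_t) dt. Compute derivatives of f(x) = -7*cos(5*x/4)/5:
  f'(x)  = 7*sin(5*x/4)/4
  f''(x) = 35*cos(5*x/4)/16
Substitute x = B_t and multiply the f'' term by 1/2:
  drift     = (1/2) * (35*cos(5*x/4)/16) evaluated at B_t = 35*cos(5*B_t/4)/32
  diffusion = (7*sin(5*x/4)/4) evaluated at B_t = 7*sin(5*B_t/4)/4
Therefore d(-7*cos(5*B_t/4)/5) = (35*cos(5*B_t/4)/32) dt + (7*sin(5*B_t/4)/4) dB_t.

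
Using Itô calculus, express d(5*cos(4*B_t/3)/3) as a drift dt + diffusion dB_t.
d(5*cos(4*B_t/3)/3) = (-40*cos(4*B_t/3)/27) dt + (-20*sin(4*B_t/3)/9) dB_t

Itô's formula for f(B_t) gives d f(B_t) = f'(B_t) dB_t + (1/2) f''(B_t) dt. Compute derivatives of f(x) = 5*cos(4*x/3)/3:
  f'(x)  = -20*sin(4*x/3)/9
  f''(x) = -80*cos(4*x/3)/27
Substitute x = B_t and multiply the f'' term by 1/2:
  drift     = (1/2) * (-80*cos(4*x/3)/27) evaluated at B_t = -40*cos(4*B_t/3)/27
  diffusion = (-20*sin(4*x/3)/9) evaluated at B_t = -20*sin(4*B_t/3)/9
Therefore d(5*cos(4*B_t/3)/3) = (-40*cos(4*B_t/3)/27) dt + (-20*sin(4*B_t/3)/9) dB_t.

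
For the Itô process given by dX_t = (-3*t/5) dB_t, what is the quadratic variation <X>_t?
<X>_t = 3*t^3/25

For an Itô process dX_t = a(t) dt + b(t) dB_t, the quadratic variation is <X>_t = int_0^t b(s)^2 ds (the drift term does not contribute). Here b(s) = -3*s/5, so
  b(s)^2 = 9*s^2/25.
Integrating from 0 to t:
  <X>_t = int_0^t (9*s^2/25) ds = 3*t^3/25.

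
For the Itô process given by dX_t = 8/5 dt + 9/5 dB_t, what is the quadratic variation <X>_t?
<X>_t = 81*t/25

For an Itô process dX_t = a(t) dt + b(t) dB_t, the quadratic variation is <X>_t = int_0^t b(s)^2 ds (the drift term does not contribute). Here b(s) = 9/5, so
  b(s)^2 = 81/25.
Integrating from 0 to t:
  <X>_t = int_0^t (81/25) ds = 81*t/25.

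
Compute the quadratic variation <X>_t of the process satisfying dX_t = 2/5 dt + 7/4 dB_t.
<X>_t = 49*t/16

For an Itô process dX_t = a(t) dt + b(t) dB_t, the quadratic variation is <X>_t = int_0^t b(s)^2 ds (the drift term does not contribute). Here b(s) = 7/4, so
  b(s)^2 = 49/16.
Integrating from 0 to t:
  <X>_t = int_0^t (49/16) ds = 49*t/16.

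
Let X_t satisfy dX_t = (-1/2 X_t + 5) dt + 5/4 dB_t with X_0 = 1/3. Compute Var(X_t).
Var(X_t) = 25/16 - 25*exp(-t)/16

The variance V(t) = Var(X_t) satisfies V'(t) = 2 a V(t) + c^2 with V(0) = 0 (drift coefficient is linear in X, diffusion is constant). With a = -1/2, c = 5/4, the solution is
  V(t) = (c^2 / (2 a)) * (exp(2 a t) - 1)
       = ((5/4)^2 / (2*(-1/2))) * (exp((-1) t) - 1)
       = 25/16 - 25*exp(-t)/16.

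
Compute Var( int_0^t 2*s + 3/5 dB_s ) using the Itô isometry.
Var = t*(100*t^2 + 90*t + 27)/75

The Itô integral of a deterministic integrand f(s) has mean 0 because each increment f(s) * (B_{s+ds} - B_s) has mean 0. By the Itô isometry:
  Var( int_0^t f(s) dB_s ) = E[ (int_0^t f(s) dB_s)^2 ] = int_0^t f(s)^2 ds.
Here f(s) = 2*s + 3/5, so f(s)^2 = (10*s + 3)^2/25. Integrate:
  int_0^t ((10*s + 3)^2/25) ds = t*(100*t^2 + 90*t + 27)/75.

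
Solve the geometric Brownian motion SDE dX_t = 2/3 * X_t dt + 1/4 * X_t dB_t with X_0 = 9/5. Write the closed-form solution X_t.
X_t = 9/5 * exp((61/96) * t + (1/4) * B_t)

For GBM dX = mu X dt + sigma X dB with X_0 = x_0, apply Itô to Y = log X: dY = (mu - sigma^2/2) dt + sigma dB, so Y_t = log(x_0) + (mu - sigma^2/2) t + sigma B_t and hence X_t = x_0 * exp((mu - sigma^2/2) t + sigma B_t).
With mu = 2/3, sigma = 1/4, x_0 = 9/5, this gives:
  X_t = 9/5 * exp((61/96) * t + (1/4) * B_t).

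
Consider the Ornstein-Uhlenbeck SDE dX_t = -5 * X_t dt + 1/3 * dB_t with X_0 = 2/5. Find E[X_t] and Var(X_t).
E[X_t] = 2*exp(-5*t)/5; Var(X_t) = 1/90 - exp(-10*t)/90

The OU SDE dX = -theta X dt + sigma dB admits the integrating factor exp(theta t): d(exp(theta t) X_t) = sigma exp(theta t) dB_t. Integrating from 0 to t:
  X_t = x_0 * exp(-theta t) + sigma * int_0^t exp(-theta (t-s)) dB_s.
The Itô integral has mean 0 and (by the Itô isometry) variance sigma^2 * int_0^t exp(-2 theta (t - s)) ds = sigma^2 * (1 - exp(-2 theta t)) / (2 theta).
With theta = 5, sigma = 1/3, x_0 = 2/5:
  E[X_t] = 2/5 * exp(-5 t) = 2*exp(-5*t)/5
  Var(X_t) = (1/3)^2 * (1 - exp(-2*5 t)) / (2 * 5) = 1/90 - exp(-10*t)/90.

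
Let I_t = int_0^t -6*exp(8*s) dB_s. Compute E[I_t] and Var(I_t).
E[I_t] = 0; Var(I_t) = 9*exp(16*t)/4 - 9/4

The Itô integral of a deterministic integrand f(s) has mean 0 because each increment f(s) * (B_{s+ds} - B_s) has mean 0. By the Itô isometry:
  Var( int_0^t f(s) dB_s ) = E[ (int_0^t f(s) dB_s)^2 ] = int_0^t f(s)^2 ds.
Here f(s) = -6*exp(8*s), so f(s)^2 = 36*exp(16*s). Integrate:
  int_0^t (36*exp(16*s)) ds = 9*exp(16*t)/4 - 9/4.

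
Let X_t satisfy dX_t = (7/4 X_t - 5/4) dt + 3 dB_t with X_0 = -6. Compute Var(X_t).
Var(X_t) = 18*exp(7*t/2)/7 - 18/7

The variance V(t) = Var(X_t) satisfies V'(t) = 2 a V(t) + c^2 with V(0) = 0 (drift coefficient is linear in X, diffusion is constant). With a = 7/4, c = 3, the solution is
  V(t) = (c^2 / (2 a)) * (exp(2 a t) - 1)
       = (3^2 / (2*(7/4))) * (exp((7/2) t) - 1)
       = 18*exp(7*t/2)/7 - 18/7.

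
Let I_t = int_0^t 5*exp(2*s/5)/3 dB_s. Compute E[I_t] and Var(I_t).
E[I_t] = 0; Var(I_t) = 125*exp(4*t/5)/36 - 125/36

The Itô integral of a deterministic integrand f(s) has mean 0 because each increment f(s) * (B_{s+ds} - B_s) has mean 0. By the Itô isometry:
  Var( int_0^t f(s) dB_s ) = E[ (int_0^t f(s) dB_s)^2 ] = int_0^t f(s)^2 ds.
Here f(s) = 5*exp(2*s/5)/3, so f(s)^2 = 25*exp(4*s/5)/9. Integrate:
  int_0^t (25*exp(4*s/5)/9) ds = 125*exp(4*t/5)/36 - 125/36.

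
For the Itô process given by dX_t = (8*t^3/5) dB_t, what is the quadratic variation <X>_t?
<X>_t = 64*t^7/175

For an Itô process dX_t = a(t) dt + b(t) dB_t, the quadratic variation is <X>_t = int_0^t b(s)^2 ds (the drift term does not contribute). Here b(s) = 8*s^3/5, so
  b(s)^2 = 64*s^6/25.
Integrating from 0 to t:
  <X>_t = int_0^t (64*s^6/25) ds = 64*t^7/175.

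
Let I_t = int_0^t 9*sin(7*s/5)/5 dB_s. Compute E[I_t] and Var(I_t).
E[I_t] = 0; Var(I_t) = 81*t/50 - 81*sin(14*t/5)/140

The Itô integral of a deterministic integrand f(s) has mean 0 because each increment f(s) * (B_{s+ds} - B_s) has mean 0. By the Itô isometry:
  Var( int_0^t f(s) dB_s ) = E[ (int_0^t f(s) dB_s)^2 ] = int_0^t f(s)^2 ds.
Here f(s) = 9*sin(7*s/5)/5, so f(s)^2 = 81*sin(7*s/5)^2/25. Integrate:
  int_0^t (81*sin(7*s/5)^2/25) ds = 81*t/50 - 81*sin(14*t/5)/140.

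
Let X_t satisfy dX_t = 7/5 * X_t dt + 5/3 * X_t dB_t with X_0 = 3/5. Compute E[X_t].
E[X_t] = 3*exp(7*t/5)/5

For GBM dX = mu X dt + sigma X dB with X_0 = x_0, apply Itô to Y = log X: dY = (mu - sigma^2/2) dt + sigma dB, so Y_t = log(x_0) + (mu - sigma^2/2) t + sigma B_t and hence X_t = x_0 * exp((mu - sigma^2/2) t + sigma B_t).
With mu = 7/5, sigma = 5/3, x_0 = 3/5, this gives:
  X_t = 3/5 * exp((1/90) * t + (5/3) * B_t).
Since sigma*B_t ~ Normal(0, sigma^2 t), E[exp(sigma*B_t)] = exp(sigma^2 t / 2); so E[X_t] = x_0 * exp((mu - sigma^2/2) t) * exp(sigma^2 t / 2) = x_0 * exp(mu t) = 3*exp(7*t/5)/5.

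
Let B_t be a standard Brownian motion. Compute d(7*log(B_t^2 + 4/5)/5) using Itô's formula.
d(7*log(B_t^2 + 4/5)/5) = (7*(4 - 5*B_t^2)/(5*B_t^2 + 4)^2) dt + (14*B_t/(5*B_t^2 + 4)) dB_t

Itô's formula for f(B_t) gives d f(B_t) = f'(B_t) dB_t + (1/2) f''(B_t) dt. Compute derivatives of f(x) = 7*log(x^2 + 4/5)/5:
  f'(x)  = 14*x/(5*x^2 + 4)
  f''(x) = 14*(4 - 5*x^2)/(5*x^2 + 4)^2
Substitute x = B_t and multiply the f'' term by 1/2:
  drift     = (1/2) * (14*(4 - 5*x^2)/(5*x^2 + 4)^2) evaluated at B_t = 7*(4 - 5*B_t^2)/(5*B_t^2 + 4)^2
  diffusion = (14*x/(5*x^2 + 4)) evaluated at B_t = 14*B_t/(5*B_t^2 + 4)
Therefore d(7*log(B_t^2 + 4/5)/5) = (7*(4 - 5*B_t^2)/(5*B_t^2 + 4)^2) dt + (14*B_t/(5*B_t^2 + 4)) dB_t.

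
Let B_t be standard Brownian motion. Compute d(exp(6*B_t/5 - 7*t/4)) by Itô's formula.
d(exp(6*B_t/5 - 7*t/4)) = (-103*exp(6*B_t/5 - 7*t/4)/100) dt + (6*exp(6*B_t/5 - 7*t/4)/5) dB_t

Itô's formula for f(t, x): d f(t, B_t) = (f_t + (1/2) f_xx) dt + f_x dB_t. Compute partials of f(t, x) = exp(-7*t/4 + 6*x/5):
  f_t(t,x)  = -7*exp(-7*t/4 + 6*x/5)/4
  f_x(t,x)  = 6*exp(-7*t/4 + 6*x/5)/5
  f_xx(t,x) = 36*exp(-7*t/4 + 6*x/5)/25
Assemble drift = f_t + (1/2) f_xx = -103*exp(-7*t/4 + 6*x/5)/100 and diffusion = f_x = 6*exp(-7*t/4 + 6*x/5)/5. Substituting x = B_t:
  d(exp(6*B_t/5 - 7*t/4)) = (-103*exp(6*B_t/5 - 7*t/4)/100) dt + (6*exp(6*B_t/5 - 7*t/4)/5) dB_t.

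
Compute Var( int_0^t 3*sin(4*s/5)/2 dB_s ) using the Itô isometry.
Var = 9*t/8 - 45*sin(4*t/5)*cos(4*t/5)/32

The Itô integral of a deterministic integrand f(s) has mean 0 because each increment f(s) * (B_{s+ds} - B_s) has mean 0. By the Itô isometry:
  Var( int_0^t f(s) dB_s ) = E[ (int_0^t f(s) dB_s)^2 ] = int_0^t f(s)^2 ds.
Here f(s) = 3*sin(4*s/5)/2, so f(s)^2 = 9*sin(4*s/5)^2/4. Integrate:
  int_0^t (9*sin(4*s/5)^2/4) ds = 9*t/8 - 45*sin(4*t/5)*cos(4*t/5)/32.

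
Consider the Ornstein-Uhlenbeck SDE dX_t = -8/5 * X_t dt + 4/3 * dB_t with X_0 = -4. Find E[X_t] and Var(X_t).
E[X_t] = -4*exp(-8*t/5); Var(X_t) = 5/9 - 5*exp(-16*t/5)/9

The OU SDE dX = -theta X dt + sigma dB admits the integrating factor exp(theta t): d(exp(theta t) X_t) = sigma exp(theta t) dB_t. Integrating from 0 to t:
  X_t = x_0 * exp(-theta t) + sigma * int_0^t exp(-theta (t-s)) dB_s.
The Itô integral has mean 0 and (by the Itô isometry) variance sigma^2 * int_0^t exp(-2 theta (t - s)) ds = sigma^2 * (1 - exp(-2 theta t)) / (2 theta).
With theta = 8/5, sigma = 4/3, x_0 = -4:
  E[X_t] = -4 * exp(-8/5 t) = -4*exp(-8*t/5)
  Var(X_t) = (4/3)^2 * (1 - exp(-2*8/5 t)) / (2 * 8/5) = 5/9 - 5*exp(-16*t/5)/9.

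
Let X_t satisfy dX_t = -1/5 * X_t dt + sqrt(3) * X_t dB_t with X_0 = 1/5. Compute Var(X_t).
Var(X_t) = (exp(3*t) - 1)*exp(-2*t/5)/25

For GBM dX = mu X dt + sigma X dB with X_0 = x_0, apply Itô to Y = log X: dY = (mu - sigma^2/2) dt + sigma dB, so Y_t = log(x_0) + (mu - sigma^2/2) t + sigma B_t and hence X_t = x_0 * exp((mu - sigma^2/2) t + sigma B_t).
With mu = -1/5, sigma = sqrt(3), x_0 = 1/5, this gives:
  X_t = 1/5 * exp((-17/10) * t + (sqrt(3)) * B_t).
Since sigma*B_t ~ Normal(0, sigma^2 t), E[exp(sigma*B_t)] = exp(sigma^2 t / 2); so E[X_t] = x_0 * exp((mu - sigma^2/2) t) * exp(sigma^2 t / 2) = x_0 * exp(mu t) = exp(-t/5)/5.
Var(X_t) = E[X_t^2] - (E[X_t])^2 = x_0^2 * exp(2 mu t) * (exp(sigma^2 t) - 1) = (exp(3*t) - 1)*exp(-2*t/5)/25.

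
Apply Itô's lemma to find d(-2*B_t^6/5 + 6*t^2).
d(-2*B_t^6/5 + 6*t^2) = (-6*B_t^4 + 12*t) dt + (-12*B_t^5/5) dB_t

Itô's formula for f(t, x): d f(t, B_t) = (f_t + (1/2) f_xx) dt + f_x dB_t. Compute partials of f(t, x) = 6*t^2 - 2*x^6/5:
  f_t(t,x)  = 12*t
  f_x(t,x)  = -12*x^5/5
  f_xx(t,x) = -12*x^4
Assemble drift = f_t + (1/2) f_xx = 12*t - 6*x^4 and diffusion = f_x = -12*x^5/5. Substituting x = B_t:
  d(-2*B_t^6/5 + 6*t^2) = (-6*B_t^4 + 12*t) dt + (-12*B_t^5/5) dB_t.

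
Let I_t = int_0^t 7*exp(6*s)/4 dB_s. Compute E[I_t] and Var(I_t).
E[I_t] = 0; Var(I_t) = 49*exp(12*t)/192 - 49/192

The Itô integral of a deterministic integrand f(s) has mean 0 because each increment f(s) * (B_{s+ds} - B_s) has mean 0. By the Itô isometry:
  Var( int_0^t f(s) dB_s ) = E[ (int_0^t f(s) dB_s)^2 ] = int_0^t f(s)^2 ds.
Here f(s) = 7*exp(6*s)/4, so f(s)^2 = 49*exp(12*s)/16. Integrate:
  int_0^t (49*exp(12*s)/16) ds = 49*exp(12*t)/192 - 49/192.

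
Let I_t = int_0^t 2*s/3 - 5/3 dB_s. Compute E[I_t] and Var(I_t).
E[I_t] = 0; Var(I_t) = t*(4*t^2 - 30*t + 75)/27

The Itô integral of a deterministic integrand f(s) has mean 0 because each increment f(s) * (B_{s+ds} - B_s) has mean 0. By the Itô isometry:
  Var( int_0^t f(s) dB_s ) = E[ (int_0^t f(s) dB_s)^2 ] = int_0^t f(s)^2 ds.
Here f(s) = 2*s/3 - 5/3, so f(s)^2 = (2*s - 5)^2/9. Integrate:
  int_0^t ((2*s - 5)^2/9) ds = t*(4*t^2 - 30*t + 75)/27.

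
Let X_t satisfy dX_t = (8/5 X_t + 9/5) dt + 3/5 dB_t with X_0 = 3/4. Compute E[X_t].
E[X_t] = 15*exp(8*t/5)/8 - 9/8

Taking expectations and using E[dB_t] = 0, the mean m(t) = E[X_t] satisfies the ODE m'(t) = a m(t) + b with m(0) = x_0. With a = 8/5, b = 9/5, x_0 = 3/4, the solution is
  m(t) = x_0 * exp(a t) + (b/a) * (exp(a t) - 1)
       = (3/4) * exp((8/5) t) + ((9/5)/(8/5)) * (exp((8/5) t) - 1)
       = 15*exp(8*t/5)/8 - 9/8.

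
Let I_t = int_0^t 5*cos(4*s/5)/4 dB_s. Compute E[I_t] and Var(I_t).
E[I_t] = 0; Var(I_t) = 25*t/32 + 125*sin(4*t/5)*cos(4*t/5)/128

The Itô integral of a deterministic integrand f(s) has mean 0 because each increment f(s) * (B_{s+ds} - B_s) has mean 0. By the Itô isometry:
  Var( int_0^t f(s) dB_s ) = E[ (int_0^t f(s) dB_s)^2 ] = int_0^t f(s)^2 ds.
Here f(s) = 5*cos(4*s/5)/4, so f(s)^2 = 25*cos(4*s/5)^2/16. Integrate:
  int_0^t (25*cos(4*s/5)^2/16) ds = 25*t/32 + 125*sin(4*t/5)*cos(4*t/5)/128.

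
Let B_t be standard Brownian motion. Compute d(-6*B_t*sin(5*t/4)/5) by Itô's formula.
d(-6*B_t*sin(5*t/4)/5) = (-3*B_t*cos(5*t/4)/2) dt + (-6*sin(5*t/4)/5) dB_t

Itô's formula for f(t, x): d f(t, B_t) = (f_t + (1/2) f_xx) dt + f_x dB_t. Compute partials of f(t, x) = -6*x*sin(5*t/4)/5:
  f_t(t,x)  = -3*x*cos(5*t/4)/2
  f_x(t,x)  = -6*sin(5*t/4)/5
  f_xx(t,x) = 0
Assemble drift = f_t + (1/2) f_xx = -3*x*cos(5*t/4)/2 and diffusion = f_x = -6*sin(5*t/4)/5. Substituting x = B_t:
  d(-6*B_t*sin(5*t/4)/5) = (-3*B_t*cos(5*t/4)/2) dt + (-6*sin(5*t/4)/5) dB_t.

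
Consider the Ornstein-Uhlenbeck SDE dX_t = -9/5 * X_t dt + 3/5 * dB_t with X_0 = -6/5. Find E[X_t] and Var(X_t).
E[X_t] = -6*exp(-9*t/5)/5; Var(X_t) = 1/10 - exp(-18*t/5)/10

The OU SDE dX = -theta X dt + sigma dB admits the integrating factor exp(theta t): d(exp(theta t) X_t) = sigma exp(theta t) dB_t. Integrating from 0 to t:
  X_t = x_0 * exp(-theta t) + sigma * int_0^t exp(-theta (t-s)) dB_s.
The Itô integral has mean 0 and (by the Itô isometry) variance sigma^2 * int_0^t exp(-2 theta (t - s)) ds = sigma^2 * (1 - exp(-2 theta t)) / (2 theta).
With theta = 9/5, sigma = 3/5, x_0 = -6/5:
  E[X_t] = -6/5 * exp(-9/5 t) = -6*exp(-9*t/5)/5
  Var(X_t) = (3/5)^2 * (1 - exp(-2*9/5 t)) / (2 * 9/5) = 1/10 - exp(-18*t/5)/10.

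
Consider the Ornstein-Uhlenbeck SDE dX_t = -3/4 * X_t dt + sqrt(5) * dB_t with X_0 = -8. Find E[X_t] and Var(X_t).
E[X_t] = -8*exp(-3*t/4); Var(X_t) = 10/3 - 10*exp(-3*t/2)/3

The OU SDE dX = -theta X dt + sigma dB admits the integrating factor exp(theta t): d(exp(theta t) X_t) = sigma exp(theta t) dB_t. Integrating from 0 to t:
  X_t = x_0 * exp(-theta t) + sigma * int_0^t exp(-theta (t-s)) dB_s.
The Itô integral has mean 0 and (by the Itô isometry) variance sigma^2 * int_0^t exp(-2 theta (t - s)) ds = sigma^2 * (1 - exp(-2 theta t)) / (2 theta).
With theta = 3/4, sigma = sqrt(5), x_0 = -8:
  E[X_t] = -8 * exp(-3/4 t) = -8*exp(-3*t/4)
  Var(X_t) = (sqrt(5))^2 * (1 - exp(-2*3/4 t)) / (2 * 3/4) = 10/3 - 10*exp(-3*t/2)/3.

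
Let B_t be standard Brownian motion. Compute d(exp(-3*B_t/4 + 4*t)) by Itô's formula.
d(exp(-3*B_t/4 + 4*t)) = (137*exp(-3*B_t/4 + 4*t)/32) dt + (-3*exp(-3*B_t/4 + 4*t)/4) dB_t

Itô's formula for f(t, x): d f(t, B_t) = (f_t + (1/2) f_xx) dt + f_x dB_t. Compute partials of f(t, x) = exp(4*t - 3*x/4):
  f_t(t,x)  = 4*exp(4*t - 3*x/4)
  f_x(t,x)  = -3*exp(4*t - 3*x/4)/4
  f_xx(t,x) = 9*exp(4*t - 3*x/4)/16
Assemble drift = f_t + (1/2) f_xx = 137*exp(4*t - 3*x/4)/32 and diffusion = f_x = -3*exp(4*t - 3*x/4)/4. Substituting x = B_t:
  d(exp(-3*B_t/4 + 4*t)) = (137*exp(-3*B_t/4 + 4*t)/32) dt + (-3*exp(-3*B_t/4 + 4*t)/4) dB_t.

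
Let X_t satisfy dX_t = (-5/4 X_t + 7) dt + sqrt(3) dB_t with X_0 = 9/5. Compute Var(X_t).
Var(X_t) = 6/5 - 6*exp(-5*t/2)/5

The variance V(t) = Var(X_t) satisfies V'(t) = 2 a V(t) + c^2 with V(0) = 0 (drift coefficient is linear in X, diffusion is constant). With a = -5/4, c = sqrt(3), the solution is
  V(t) = (c^2 / (2 a)) * (exp(2 a t) - 1)
       = (sqrt(3)^2 / (2*(-5/4))) * (exp((-5/2) t) - 1)
       = 6/5 - 6*exp(-5*t/2)/5.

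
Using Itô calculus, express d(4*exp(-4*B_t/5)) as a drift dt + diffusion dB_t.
d(4*exp(-4*B_t/5)) = (32*exp(-4*B_t/5)/25) dt + (-16*exp(-4*B_t/5)/5) dB_t

Itô's formula for f(B_t) gives d f(B_t) = f'(B_t) dB_t + (1/2) f''(B_t) dt. Compute derivatives of f(x) = 4*exp(-4*x/5):
  f'(x)  = -16*exp(-4*x/5)/5
  f''(x) = 64*exp(-4*x/5)/25
Substitute x = B_t and multiply the f'' term by 1/2:
  drift     = (1/2) * (64*exp(-4*x/5)/25) evaluated at B_t = 32*exp(-4*B_t/5)/25
  diffusion = (-16*exp(-4*x/5)/5) evaluated at B_t = -16*exp(-4*B_t/5)/5
Therefore d(4*exp(-4*B_t/5)) = (32*exp(-4*B_t/5)/25) dt + (-16*exp(-4*B_t/5)/5) dB_t.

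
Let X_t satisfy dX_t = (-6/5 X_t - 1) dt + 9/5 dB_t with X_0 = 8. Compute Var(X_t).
Var(X_t) = 27/20 - 27*exp(-12*t/5)/20

The variance V(t) = Var(X_t) satisfies V'(t) = 2 a V(t) + c^2 with V(0) = 0 (drift coefficient is linear in X, diffusion is constant). With a = -6/5, c = 9/5, the solution is
  V(t) = (c^2 / (2 a)) * (exp(2 a t) - 1)
       = ((9/5)^2 / (2*(-6/5))) * (exp((-12/5) t) - 1)
       = 27/20 - 27*exp(-12*t/5)/20.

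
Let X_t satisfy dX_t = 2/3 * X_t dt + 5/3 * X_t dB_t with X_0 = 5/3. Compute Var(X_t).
Var(X_t) = 25*(exp(25*t/9) - 1)*exp(4*t/3)/9

For GBM dX = mu X dt + sigma X dB with X_0 = x_0, apply Itô to Y = log X: dY = (mu - sigma^2/2) dt + sigma dB, so Y_t = log(x_0) + (mu - sigma^2/2) t + sigma B_t and hence X_t = x_0 * exp((mu - sigma^2/2) t + sigma B_t).
With mu = 2/3, sigma = 5/3, x_0 = 5/3, this gives:
  X_t = 5/3 * exp((-13/18) * t + (5/3) * B_t).
Since sigma*B_t ~ Normal(0, sigma^2 t), E[exp(sigma*B_t)] = exp(sigma^2 t / 2); so E[X_t] = x_0 * exp((mu - sigma^2/2) t) * exp(sigma^2 t / 2) = x_0 * exp(mu t) = 5*exp(2*t/3)/3.
Var(X_t) = E[X_t^2] - (E[X_t])^2 = x_0^2 * exp(2 mu t) * (exp(sigma^2 t) - 1) = 25*(exp(25*t/9) - 1)*exp(4*t/3)/9.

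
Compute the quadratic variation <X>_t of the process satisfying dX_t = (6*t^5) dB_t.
<X>_t = 36*t^11/11

For an Itô process dX_t = a(t) dt + b(t) dB_t, the quadratic variation is <X>_t = int_0^t b(s)^2 ds (the drift term does not contribute). Here b(s) = 6*s^5, so
  b(s)^2 = 36*s^10.
Integrating from 0 to t:
  <X>_t = int_0^t (36*s^10) ds = 36*t^11/11.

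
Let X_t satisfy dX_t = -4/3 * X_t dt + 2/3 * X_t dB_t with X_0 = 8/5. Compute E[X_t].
E[X_t] = 8*exp(-4*t/3)/5

For GBM dX = mu X dt + sigma X dB with X_0 = x_0, apply Itô to Y = log X: dY = (mu - sigma^2/2) dt + sigma dB, so Y_t = log(x_0) + (mu - sigma^2/2) t + sigma B_t and hence X_t = x_0 * exp((mu - sigma^2/2) t + sigma B_t).
With mu = -4/3, sigma = 2/3, x_0 = 8/5, this gives:
  X_t = 8/5 * exp((-14/9) * t + (2/3) * B_t).
Since sigma*B_t ~ Normal(0, sigma^2 t), E[exp(sigma*B_t)] = exp(sigma^2 t / 2); so E[X_t] = x_0 * exp((mu - sigma^2/2) t) * exp(sigma^2 t / 2) = x_0 * exp(mu t) = 8*exp(-4*t/3)/5.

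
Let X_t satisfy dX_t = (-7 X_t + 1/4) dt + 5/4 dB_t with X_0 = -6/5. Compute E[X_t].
E[X_t] = 1/28 - 173*exp(-7*t)/140

Taking expectations and using E[dB_t] = 0, the mean m(t) = E[X_t] satisfies the ODE m'(t) = a m(t) + b with m(0) = x_0. With a = -7, b = 1/4, x_0 = -6/5, the solution is
  m(t) = x_0 * exp(a t) + (b/a) * (exp(a t) - 1)
       = (-6/5) * exp((-7) t) + ((1/4)/(-7)) * (exp((-7) t) - 1)
       = 1/28 - 173*exp(-7*t)/140.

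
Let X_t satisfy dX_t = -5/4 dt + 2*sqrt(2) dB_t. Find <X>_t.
<X>_t = 8*t

For an Itô process dX_t = a(t) dt + b(t) dB_t, the quadratic variation is <X>_t = int_0^t b(s)^2 ds (the drift term does not contribute). Here b(s) = 2*sqrt(2), so
  b(s)^2 = 8.
Integrating from 0 to t:
  <X>_t = int_0^t (8) ds = 8*t.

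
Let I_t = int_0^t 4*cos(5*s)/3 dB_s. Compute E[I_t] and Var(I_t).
E[I_t] = 0; Var(I_t) = 8*t/9 + 4*sin(10*t)/45

The Itô integral of a deterministic integrand f(s) has mean 0 because each increment f(s) * (B_{s+ds} - B_s) has mean 0. By the Itô isometry:
  Var( int_0^t f(s) dB_s ) = E[ (int_0^t f(s) dB_s)^2 ] = int_0^t f(s)^2 ds.
Here f(s) = 4*cos(5*s)/3, so f(s)^2 = 16*cos(5*s)^2/9. Integrate:
  int_0^t (16*cos(5*s)^2/9) ds = 8*t/9 + 4*sin(10*t)/45.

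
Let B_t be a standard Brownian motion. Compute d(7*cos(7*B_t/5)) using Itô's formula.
d(7*cos(7*B_t/5)) = (-343*cos(7*B_t/5)/50) dt + (-49*sin(7*B_t/5)/5) dB_t

Itô's formula for f(B_t) gives d f(B_t) = f'(B_t) dB_t + (1/2) f''(B_t) dt. Compute derivatives of f(x) = 7*cos(7*x/5):
  f'(x)  = -49*sin(7*x/5)/5
  f''(x) = -343*cos(7*x/5)/25
Substitute x = B_t and multiply the f'' term by 1/2:
  drift     = (1/2) * (-343*cos(7*x/5)/25) evaluated at B_t = -343*cos(7*B_t/5)/50
  diffusion = (-49*sin(7*x/5)/5) evaluated at B_t = -49*sin(7*B_t/5)/5
Therefore d(7*cos(7*B_t/5)) = (-343*cos(7*B_t/5)/50) dt + (-49*sin(7*B_t/5)/5) dB_t.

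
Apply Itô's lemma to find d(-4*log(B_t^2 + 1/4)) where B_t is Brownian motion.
d(-4*log(B_t^2 + 1/4)) = (16*(4*B_t^2 - 1)/(4*B_t^2 + 1)^2) dt + (-32*B_t/(4*B_t^2 + 1)) dB_t

Itô's formula for f(B_t) gives d f(B_t) = f'(B_t) dB_t + (1/2) f''(B_t) dt. Compute derivatives of f(x) = -4*log(x^2 + 1/4):
  f'(x)  = -32*x/(4*x^2 + 1)
  f''(x) = 32*(4*x^2 - 1)/(4*x^2 + 1)^2
Substitute x = B_t and multiply the f'' term by 1/2:
  drift     = (1/2) * (32*(4*x^2 - 1)/(4*x^2 + 1)^2) evaluated at B_t = 16*(4*B_t^2 - 1)/(4*B_t^2 + 1)^2
  diffusion = (-32*x/(4*x^2 + 1)) evaluated at B_t = -32*B_t/(4*B_t^2 + 1)
Therefore d(-4*log(B_t^2 + 1/4)) = (16*(4*B_t^2 - 1)/(4*B_t^2 + 1)^2) dt + (-32*B_t/(4*B_t^2 + 1)) dB_t.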